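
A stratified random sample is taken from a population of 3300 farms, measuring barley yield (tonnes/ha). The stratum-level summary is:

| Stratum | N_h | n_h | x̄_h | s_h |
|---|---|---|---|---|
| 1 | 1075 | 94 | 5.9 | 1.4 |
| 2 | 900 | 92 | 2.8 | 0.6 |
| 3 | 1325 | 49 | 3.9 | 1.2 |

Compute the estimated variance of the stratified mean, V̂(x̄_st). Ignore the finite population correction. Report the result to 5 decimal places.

V̂(x̄_st) = Σ W_h² s_h²/n_h, with W_h = N_h/N and N = 3300:
  stratum 1: (1075/3300)²·1.4²/94 = 0.00221267
  stratum 2: (900/3300)²·0.6²/92 = 0.000291053
  stratum 3: (1325/3300)²·1.2²/49 = 0.00473773
V̂(x̄_st) = 0.00724146

V̂(x̄_st) ≈ 0.00724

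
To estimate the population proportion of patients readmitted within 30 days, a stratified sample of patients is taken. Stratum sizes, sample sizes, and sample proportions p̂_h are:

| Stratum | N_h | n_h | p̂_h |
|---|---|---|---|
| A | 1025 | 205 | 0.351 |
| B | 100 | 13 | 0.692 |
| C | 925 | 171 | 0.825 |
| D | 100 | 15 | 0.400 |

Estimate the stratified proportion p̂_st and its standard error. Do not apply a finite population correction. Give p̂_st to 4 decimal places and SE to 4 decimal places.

p̂_st ≈ 0.5731, SE ≈ 0.0221

N = 2150; stratum weights W_h = N_h/N.
p̂_st = Σ W_h p̂_h = (1025·0.351 + 100·0.692 + 925·0.825 + 100·0.400)/2150 = 0.57307
V̂(p̂_st) = Σ W_h² p̂_h(1−p̂_h)/(n_h−1):
  stratum A: (1025/2150)²·0.351·0.649/204 = 0.0002538
  stratum B: (100/2150)²·0.692·0.308/12 = 3.84237e-05
  stratum C: (925/2150)²·0.825·0.175/170 = 0.000157199
  stratum D: (100/2150)²·0.400·0.600/14 = 3.70857e-05
V̂(p̂_st) = 0.000486509; SE = √V̂ = 0.0220569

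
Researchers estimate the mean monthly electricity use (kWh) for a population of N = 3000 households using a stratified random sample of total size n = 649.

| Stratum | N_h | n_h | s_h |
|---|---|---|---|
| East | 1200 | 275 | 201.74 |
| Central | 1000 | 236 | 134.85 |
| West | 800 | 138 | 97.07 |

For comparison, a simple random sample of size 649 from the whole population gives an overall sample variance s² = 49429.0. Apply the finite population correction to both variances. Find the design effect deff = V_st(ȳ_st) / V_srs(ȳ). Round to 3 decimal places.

deff ≈ 0.483

V̂(ȳ_st) = Σ W_h² (1 − n_h/N_h) s_h²/n_h, with W_h = N_h/N and N = 3000:
  stratum East: (1200/3000)²·(1 − 275/1200)·201.74²/275 = 18.2529
  stratum Central: (1000/3000)²·(1 − 236/1000)·134.85²/236 = 6.54095
  stratum West: (800/3000)²·(1 − 138/800)·97.07²/138 = 4.01788
V_st = 28.8117
V_srs = (1 − 649/3000)·49429.0/649 = 59.6855
deff = V_st / V_srs = 28.8117/59.6855 = 0.4827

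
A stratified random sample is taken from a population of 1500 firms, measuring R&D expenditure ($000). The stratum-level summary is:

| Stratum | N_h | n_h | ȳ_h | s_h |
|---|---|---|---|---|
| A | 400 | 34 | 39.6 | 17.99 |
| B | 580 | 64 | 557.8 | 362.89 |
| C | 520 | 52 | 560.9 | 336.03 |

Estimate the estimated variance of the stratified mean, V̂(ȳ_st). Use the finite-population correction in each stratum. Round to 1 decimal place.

V̂(ȳ_st) ≈ 509.2

V̂(ȳ_st) = Σ W_h² (1 − n_h/N_h) s_h²/n_h, with W_h = N_h/N and N = 1500:
  stratum A: (400/1500)²·(1 − 34/400)·17.99²/34 = 0.619358
  stratum B: (580/1500)²·(1 − 64/580)·362.89²/64 = 273.694
  stratum C: (520/1500)²·(1 − 52/520)·336.03²/52 = 234.866
V̂(ȳ_st) = 509.179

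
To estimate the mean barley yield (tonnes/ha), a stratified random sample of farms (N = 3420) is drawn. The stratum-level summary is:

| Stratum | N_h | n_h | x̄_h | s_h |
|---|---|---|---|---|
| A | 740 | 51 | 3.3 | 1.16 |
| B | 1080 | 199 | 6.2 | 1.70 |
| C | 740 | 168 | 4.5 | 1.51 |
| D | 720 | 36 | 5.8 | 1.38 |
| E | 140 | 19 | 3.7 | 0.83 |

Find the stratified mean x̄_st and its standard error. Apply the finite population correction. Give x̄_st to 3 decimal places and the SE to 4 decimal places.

x̄_st ≈ 5.018, SE ≈ 0.0714

x̄_st = Σ W_h x̄_h = (740·3.3 + 1080·6.2 + 740·4.5 + 720·5.8 + 140·3.7)/3420 = 5.01813
V̂(x̄_st) = Σ W_h² (1 − n_h/N_h) s_h²/n_h, with W_h = N_h/N and N = 3420:
  stratum A: (740/3420)²·(1 − 51/740)·1.16²/51 = 0.00115012
  stratum B: (1080/3420)²·(1 − 199/1080)·1.70²/199 = 0.00118139
  stratum C: (740/3420)²·(1 − 168/740)·1.51²/168 = 0.000491157
  stratum D: (720/3420)²·(1 − 36/720)·1.38²/36 = 0.00222737
  stratum E: (140/3420)²·(1 − 19/140)·0.83²/19 = 5.25126e-05
V̂(x̄_st) = 0.00510255
SE(x̄_st) = √0.00510255 = 0.0714321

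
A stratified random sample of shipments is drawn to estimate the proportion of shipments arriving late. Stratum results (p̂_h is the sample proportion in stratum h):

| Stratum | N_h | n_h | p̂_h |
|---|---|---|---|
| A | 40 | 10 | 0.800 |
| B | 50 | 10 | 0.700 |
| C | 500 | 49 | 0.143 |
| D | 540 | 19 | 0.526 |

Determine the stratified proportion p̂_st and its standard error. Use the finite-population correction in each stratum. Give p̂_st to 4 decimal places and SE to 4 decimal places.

p̂_st ≈ 0.3739, SE ≈ 0.0596

N = 1130; stratum weights W_h = N_h/N.
p̂_st = Σ W_h p̂_h = (40·0.800 + 50·0.700 + 500·0.143 + 540·0.526)/1130 = 0.37393
V̂(p̂_st) = Σ W_h² (1 − n_h/N_h) p̂_h(1−p̂_h)/(n_h−1):
  stratum A: (40/1130)²·(1 − 10/40)·0.800·0.200/9 = 1.67071e-05
  stratum B: (50/1130)²·(1 − 10/50)·0.700·0.300/9 = 3.65468e-05
  stratum C: (500/1130)²·(1 − 49/500)·0.143·0.857/48 = 0.000450884
  stratum D: (540/1130)²·(1 − 19/540)·0.526·0.474/18 = 0.00305187
V̂(p̂_st) = 0.00355601; SE = √V̂ = 0.0596323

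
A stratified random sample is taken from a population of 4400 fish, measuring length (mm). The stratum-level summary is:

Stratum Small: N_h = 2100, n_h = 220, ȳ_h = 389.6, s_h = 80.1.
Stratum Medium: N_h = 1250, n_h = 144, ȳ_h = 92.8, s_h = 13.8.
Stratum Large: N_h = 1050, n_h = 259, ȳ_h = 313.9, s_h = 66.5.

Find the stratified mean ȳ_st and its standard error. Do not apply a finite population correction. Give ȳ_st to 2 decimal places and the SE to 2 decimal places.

ȳ_st ≈ 287.22, SE ≈ 2.78

ȳ_st = Σ W_h ȳ_h = (2100·389.6 + 1250·92.8 + 1050·313.9)/4400 = 287.21705
V̂(ȳ_st) = Σ W_h² s_h²/n_h, with W_h = N_h/N and N = 4400:
  stratum Small: (2100/4400)²·80.1²/220 = 6.64317
  stratum Medium: (1250/4400)²·13.8²/144 = 0.106736
  stratum Large: (1050/4400)²·66.5²/259 = 0.972337
V̂(ȳ_st) = 7.72225
SE(ȳ_st) = √7.72225 = 2.77889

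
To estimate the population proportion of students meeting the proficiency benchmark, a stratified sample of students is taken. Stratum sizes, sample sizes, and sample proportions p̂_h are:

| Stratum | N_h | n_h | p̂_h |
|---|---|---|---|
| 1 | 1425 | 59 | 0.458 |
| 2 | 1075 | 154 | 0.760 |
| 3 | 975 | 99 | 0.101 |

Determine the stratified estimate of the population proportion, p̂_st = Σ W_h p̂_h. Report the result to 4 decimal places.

N = 3475; stratum weights W_h = N_h/N.
p̂_st = Σ W_h p̂_h = (1425·0.458 + 1075·0.760 + 975·0.101)/3475 = 0.45126

p̂_st ≈ 0.4513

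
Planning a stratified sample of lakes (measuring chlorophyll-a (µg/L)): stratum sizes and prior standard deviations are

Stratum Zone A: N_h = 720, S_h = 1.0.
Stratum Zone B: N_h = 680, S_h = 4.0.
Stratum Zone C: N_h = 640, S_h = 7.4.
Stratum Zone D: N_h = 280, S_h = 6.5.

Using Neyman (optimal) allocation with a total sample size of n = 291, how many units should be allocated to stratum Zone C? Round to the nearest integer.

Neyman allocation: n_h = n · N_h S_h / Σ N_i S_i, with n = 291.
  stratum Zone A: N_h·S_h = 720·1.0 = 720.00
  stratum Zone B: N_h·S_h = 680·4.0 = 2720.00
  stratum Zone C: N_h·S_h = 640·7.4 = 4736.00
  stratum Zone D: N_h·S_h = 280·6.5 = 1820.00
Σ N_h S_h = 9996.00
n for stratum Zone C = 291·4736.00/9996.00 = 137.873 → 138

138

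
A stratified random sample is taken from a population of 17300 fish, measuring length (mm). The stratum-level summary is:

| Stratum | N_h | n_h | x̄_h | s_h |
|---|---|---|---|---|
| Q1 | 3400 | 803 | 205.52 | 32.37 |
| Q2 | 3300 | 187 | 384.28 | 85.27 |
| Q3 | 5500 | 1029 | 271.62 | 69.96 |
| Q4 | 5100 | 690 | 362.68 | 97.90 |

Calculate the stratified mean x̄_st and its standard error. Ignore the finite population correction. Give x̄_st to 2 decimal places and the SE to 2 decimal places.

x̄_st ≈ 306.96, SE ≈ 1.78

x̄_st = Σ W_h x̄_h = (3400·205.52 + 3300·384.28 + 5500·271.62 + 5100·362.68)/17300 = 306.96358
V̂(x̄_st) = Σ W_h² s_h²/n_h, with W_h = N_h/N and N = 17300:
  stratum Q1: (3400/17300)²·32.37²/803 = 0.0504006
  stratum Q2: (3300/17300)²·85.27²/187 = 1.41477
  stratum Q3: (5500/17300)²·69.96²/1029 = 0.480748
  stratum Q4: (5100/17300)²·97.90²/690 = 1.20716
V̂(x̄_st) = 3.15308
SE(x̄_st) = √3.15308 = 1.77569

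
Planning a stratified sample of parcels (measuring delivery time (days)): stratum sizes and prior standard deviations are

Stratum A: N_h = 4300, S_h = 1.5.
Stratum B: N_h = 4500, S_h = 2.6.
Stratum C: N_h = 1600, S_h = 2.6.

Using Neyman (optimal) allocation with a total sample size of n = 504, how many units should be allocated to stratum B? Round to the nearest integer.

Neyman allocation: n_h = n · N_h S_h / Σ N_i S_i, with n = 504.
  stratum A: N_h·S_h = 4300·1.5 = 6450.00
  stratum B: N_h·S_h = 4500·2.6 = 11700.00
  stratum C: N_h·S_h = 1600·2.6 = 4160.00
Σ N_h S_h = 22310.00
n for stratum B = 504·11700.00/22310.00 = 264.312 → 264

264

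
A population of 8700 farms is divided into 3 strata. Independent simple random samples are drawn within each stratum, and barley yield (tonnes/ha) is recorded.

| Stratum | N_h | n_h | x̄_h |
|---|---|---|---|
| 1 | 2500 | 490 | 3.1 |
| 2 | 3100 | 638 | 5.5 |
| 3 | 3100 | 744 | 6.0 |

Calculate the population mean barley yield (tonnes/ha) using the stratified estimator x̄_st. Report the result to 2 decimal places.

N = Σ N_h = 8700. Stratum weights W_h = N_h/N.
x̄_st = (2500·3.1 + 3100·5.5 + 3100·6.0) / 8700 = 4.9885

x̄_st ≈ 4.99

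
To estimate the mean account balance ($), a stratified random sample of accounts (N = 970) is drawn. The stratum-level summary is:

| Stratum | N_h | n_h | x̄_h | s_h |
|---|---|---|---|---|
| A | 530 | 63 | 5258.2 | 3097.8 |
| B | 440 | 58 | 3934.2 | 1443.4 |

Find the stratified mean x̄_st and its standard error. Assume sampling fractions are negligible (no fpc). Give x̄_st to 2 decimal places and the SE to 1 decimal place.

x̄_st = Σ W_h x̄_h = (530·5258.2 + 440·3934.2)/970 = 4657.62268
V̂(x̄_st) = Σ W_h² s_h²/n_h, with W_h = N_h/N and N = 970:
  stratum A: (530/970)²·3097.8²/63 = 45475.2
  stratum B: (440/970)²·1443.4²/58 = 7391.07
V̂(x̄_st) = 52866.3
SE(x̄_st) = √52866.3 = 229.927

x̄_st ≈ 4657.62, SE ≈ 229.9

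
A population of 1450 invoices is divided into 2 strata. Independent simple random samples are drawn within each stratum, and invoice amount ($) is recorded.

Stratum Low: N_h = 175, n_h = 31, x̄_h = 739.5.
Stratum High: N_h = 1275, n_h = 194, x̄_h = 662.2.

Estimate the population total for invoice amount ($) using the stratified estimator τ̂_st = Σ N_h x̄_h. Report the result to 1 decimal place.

τ̂_st = Σ N_h x̄_h = 175·739.5 + 1275·662.2 = 973717.5

τ̂_st ≈ 973717.5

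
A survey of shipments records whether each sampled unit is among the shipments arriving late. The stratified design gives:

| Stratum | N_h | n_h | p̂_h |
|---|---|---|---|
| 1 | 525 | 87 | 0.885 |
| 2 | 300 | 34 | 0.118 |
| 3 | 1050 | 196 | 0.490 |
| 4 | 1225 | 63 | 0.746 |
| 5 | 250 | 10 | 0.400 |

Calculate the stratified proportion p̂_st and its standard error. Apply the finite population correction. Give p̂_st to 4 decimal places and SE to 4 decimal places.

N = 3350; stratum weights W_h = N_h/N.
p̂_st = Σ W_h p̂_h = (525·0.885 + 300·0.118 + 1050·0.490 + 1225·0.746 + 250·0.400)/3350 = 0.60549
V̂(p̂_st) = Σ W_h² (1 − n_h/N_h) p̂_h(1−p̂_h)/(n_h−1):
  stratum 1: (525/3350)²·(1 − 87/525)·0.885·0.115/86 = 2.42486e-05
  stratum 2: (300/3350)²·(1 − 34/300)·0.118·0.882/33 = 2.24259e-05
  stratum 3: (1050/3350)²·(1 − 196/1050)·0.490·0.510/195 = 0.000102397
  stratum 4: (1225/3350)²·(1 − 63/1225)·0.746·0.254/62 = 0.000387644
  stratum 5: (250/3350)²·(1 − 10/250)·0.400·0.600/9 = 0.000142571
V̂(p̂_st) = 0.000679287; SE = √V̂ = 0.0260631

p̂_st ≈ 0.6055, SE ≈ 0.0261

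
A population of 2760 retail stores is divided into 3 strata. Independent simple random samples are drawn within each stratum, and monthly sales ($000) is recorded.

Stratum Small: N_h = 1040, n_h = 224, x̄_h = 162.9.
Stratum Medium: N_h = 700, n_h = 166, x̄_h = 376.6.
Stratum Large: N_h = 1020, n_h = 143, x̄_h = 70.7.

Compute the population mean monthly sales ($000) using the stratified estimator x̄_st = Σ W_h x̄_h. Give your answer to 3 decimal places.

N = Σ N_h = 2760. Stratum weights W_h = N_h/N.
x̄_st = (1040·162.9 + 700·376.6 + 1020·70.7) / 2760 = 183.02536

x̄_st ≈ 183.025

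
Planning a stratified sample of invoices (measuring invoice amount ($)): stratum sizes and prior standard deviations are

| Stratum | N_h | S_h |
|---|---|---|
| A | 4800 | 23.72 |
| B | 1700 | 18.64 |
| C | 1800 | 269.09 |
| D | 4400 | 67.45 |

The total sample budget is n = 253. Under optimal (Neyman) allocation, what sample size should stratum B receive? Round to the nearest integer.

9

Neyman allocation: n_h = n · N_h S_h / Σ N_i S_i, with n = 253.
  stratum A: N_h·S_h = 4800·23.72 = 113856.00
  stratum B: N_h·S_h = 1700·18.64 = 31688.00
  stratum C: N_h·S_h = 1800·269.09 = 484362.00
  stratum D: N_h·S_h = 4400·67.45 = 296780.00
Σ N_h S_h = 926686.00
n for stratum B = 253·31688.00/926686.00 = 8.651 → 9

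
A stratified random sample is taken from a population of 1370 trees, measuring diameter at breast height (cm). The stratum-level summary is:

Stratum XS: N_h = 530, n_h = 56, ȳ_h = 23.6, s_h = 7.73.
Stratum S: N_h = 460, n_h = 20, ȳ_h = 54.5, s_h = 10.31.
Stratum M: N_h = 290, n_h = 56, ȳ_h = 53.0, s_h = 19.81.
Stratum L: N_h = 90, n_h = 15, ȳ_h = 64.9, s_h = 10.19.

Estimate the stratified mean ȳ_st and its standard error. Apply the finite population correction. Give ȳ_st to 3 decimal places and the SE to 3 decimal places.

ȳ_st = Σ W_h ȳ_h = (530·23.6 + 460·54.5 + 290·53.0 + 90·64.9)/1370 = 42.91168
V̂(ȳ_st) = Σ W_h² (1 − n_h/N_h) s_h²/n_h, with W_h = N_h/N and N = 1370:
  stratum XS: (530/1370)²·(1 − 56/530)·7.73²/56 = 0.142818
  stratum S: (460/1370)²·(1 − 20/460)·10.31²/20 = 0.573135
  stratum M: (290/1370)²·(1 − 56/290)·19.81²/56 = 0.253369
  stratum L: (90/1370)²·(1 − 15/90)·10.19²/15 = 0.0248954
V̂(ȳ_st) = 0.994218
SE(ȳ_st) = √0.994218 = 0.997105

ȳ_st ≈ 42.912, SE ≈ 0.997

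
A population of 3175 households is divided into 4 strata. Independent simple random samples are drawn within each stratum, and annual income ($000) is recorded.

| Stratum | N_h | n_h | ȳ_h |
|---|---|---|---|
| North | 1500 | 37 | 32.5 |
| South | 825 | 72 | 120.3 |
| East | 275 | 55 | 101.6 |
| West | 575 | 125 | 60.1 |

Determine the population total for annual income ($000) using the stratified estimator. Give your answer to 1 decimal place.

τ̂_st ≈ 210495.0

τ̂_st = Σ N_h ȳ_h = 1500·32.5 + 825·120.3 + 275·101.6 + 575·60.1 = 210495.0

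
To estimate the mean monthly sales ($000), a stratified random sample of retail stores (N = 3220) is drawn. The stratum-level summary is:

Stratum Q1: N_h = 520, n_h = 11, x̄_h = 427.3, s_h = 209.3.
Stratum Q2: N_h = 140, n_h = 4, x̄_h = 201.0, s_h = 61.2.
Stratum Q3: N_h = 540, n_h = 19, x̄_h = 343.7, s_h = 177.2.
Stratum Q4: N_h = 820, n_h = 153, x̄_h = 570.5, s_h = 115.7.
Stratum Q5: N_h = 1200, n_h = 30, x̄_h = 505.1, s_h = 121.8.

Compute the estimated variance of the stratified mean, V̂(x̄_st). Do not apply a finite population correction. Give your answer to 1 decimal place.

V̂(x̄_st) = Σ W_h² s_h²/n_h, with W_h = N_h/N and N = 3220:
  stratum Q1: (520/3220)²·209.3²/11 = 103.858
  stratum Q2: (140/3220)²·61.2²/4 = 1.77006
  stratum Q3: (540/3220)²·177.2²/19 = 46.4782
  stratum Q4: (820/3220)²·115.7²/153 = 5.67403
  stratum Q5: (1200/3220)²·121.8²/30 = 68.679
V̂(x̄_st) = 226.46

V̂(x̄_st) ≈ 226.5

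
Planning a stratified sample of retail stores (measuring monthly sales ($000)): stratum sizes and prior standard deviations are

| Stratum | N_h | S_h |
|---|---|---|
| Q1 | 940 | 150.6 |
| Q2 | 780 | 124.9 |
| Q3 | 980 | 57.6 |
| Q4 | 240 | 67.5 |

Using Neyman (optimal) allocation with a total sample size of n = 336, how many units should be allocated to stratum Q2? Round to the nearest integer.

Neyman allocation: n_h = n · N_h S_h / Σ N_i S_i, with n = 336.
  stratum Q1: N_h·S_h = 940·150.6 = 141564.00
  stratum Q2: N_h·S_h = 780·124.9 = 97422.00
  stratum Q3: N_h·S_h = 980·57.6 = 56448.00
  stratum Q4: N_h·S_h = 240·67.5 = 16200.00
Σ N_h S_h = 311634.00
n for stratum Q2 = 336·97422.00/311634.00 = 105.039 → 105

105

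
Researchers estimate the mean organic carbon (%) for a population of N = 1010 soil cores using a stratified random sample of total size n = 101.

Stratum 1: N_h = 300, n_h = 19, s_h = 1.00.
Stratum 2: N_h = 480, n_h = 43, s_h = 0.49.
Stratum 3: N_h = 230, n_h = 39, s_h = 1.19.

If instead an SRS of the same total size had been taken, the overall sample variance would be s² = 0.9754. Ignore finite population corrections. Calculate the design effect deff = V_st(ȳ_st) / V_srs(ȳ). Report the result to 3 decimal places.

deff ≈ 0.806

V̂(ȳ_st) = Σ W_h² s_h²/n_h, with W_h = N_h/N and N = 1010:
  stratum 1: (300/1010)²·1.00²/19 = 0.00464351
  stratum 2: (480/1010)²·0.49²/43 = 0.00126114
  stratum 3: (230/1010)²·1.19²/39 = 0.00188296
V_st = 0.00778761
V_srs = s²/n = 0.9754/101 = 0.00965743
deff = V_st / V_srs = 0.00778761/0.00965743 = 0.8064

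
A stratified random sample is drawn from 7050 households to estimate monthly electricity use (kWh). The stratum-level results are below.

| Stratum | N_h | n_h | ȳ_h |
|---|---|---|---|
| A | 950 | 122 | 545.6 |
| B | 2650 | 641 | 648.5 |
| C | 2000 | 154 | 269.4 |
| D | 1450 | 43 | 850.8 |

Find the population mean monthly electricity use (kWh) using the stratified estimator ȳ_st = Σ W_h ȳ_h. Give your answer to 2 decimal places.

N = Σ N_h = 7050. Stratum weights W_h = N_h/N.
ȳ_st = (950·545.6 + 2650·648.5 + 2000·269.4 + 1450·850.8) / 7050 = 568.6957

ȳ_st ≈ 568.70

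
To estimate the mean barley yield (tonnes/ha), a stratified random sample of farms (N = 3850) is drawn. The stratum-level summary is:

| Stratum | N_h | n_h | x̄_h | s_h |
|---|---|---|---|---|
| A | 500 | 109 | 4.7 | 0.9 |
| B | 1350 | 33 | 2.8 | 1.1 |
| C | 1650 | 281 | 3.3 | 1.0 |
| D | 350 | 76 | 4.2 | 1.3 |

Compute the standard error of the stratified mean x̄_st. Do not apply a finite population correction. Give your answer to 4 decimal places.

SE(x̄_st) ≈ 0.0740

V̂(x̄_st) = Σ W_h² s_h²/n_h, with W_h = N_h/N and N = 3850:
  stratum A: (500/3850)²·0.9²/109 = 0.000125336
  stratum B: (1350/3850)²·1.1²/33 = 0.00450835
  stratum C: (1650/3850)²·1.0²/281 = 0.000653642
  stratum D: (350/3850)²·1.3²/76 = 0.000183776
V̂(x̄_st) = 0.0054711
SE(x̄_st) = √0.0054711 = 0.0739669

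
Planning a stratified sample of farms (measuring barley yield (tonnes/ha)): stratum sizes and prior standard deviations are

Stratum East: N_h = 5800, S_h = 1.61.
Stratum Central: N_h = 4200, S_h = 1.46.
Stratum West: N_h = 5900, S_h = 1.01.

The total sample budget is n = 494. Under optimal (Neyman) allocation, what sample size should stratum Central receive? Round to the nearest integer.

141

Neyman allocation: n_h = n · N_h S_h / Σ N_i S_i, with n = 494.
  stratum East: N_h·S_h = 5800·1.61 = 9338.00
  stratum Central: N_h·S_h = 4200·1.46 = 6132.00
  stratum West: N_h·S_h = 5900·1.01 = 5959.00
Σ N_h S_h = 21429.00
n for stratum Central = 494·6132.00/21429.00 = 141.360 → 141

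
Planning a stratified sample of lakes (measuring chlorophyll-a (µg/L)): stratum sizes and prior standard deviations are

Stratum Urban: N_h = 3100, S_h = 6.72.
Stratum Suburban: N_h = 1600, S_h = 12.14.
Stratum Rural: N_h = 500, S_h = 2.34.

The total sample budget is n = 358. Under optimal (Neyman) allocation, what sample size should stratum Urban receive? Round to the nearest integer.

Neyman allocation: n_h = n · N_h S_h / Σ N_i S_i, with n = 358.
  stratum Urban: N_h·S_h = 3100·6.72 = 20832.00
  stratum Suburban: N_h·S_h = 1600·12.14 = 19424.00
  stratum Rural: N_h·S_h = 500·2.34 = 1170.00
Σ N_h S_h = 41426.00
n for stratum Urban = 358·20832.00/41426.00 = 180.028 → 180

180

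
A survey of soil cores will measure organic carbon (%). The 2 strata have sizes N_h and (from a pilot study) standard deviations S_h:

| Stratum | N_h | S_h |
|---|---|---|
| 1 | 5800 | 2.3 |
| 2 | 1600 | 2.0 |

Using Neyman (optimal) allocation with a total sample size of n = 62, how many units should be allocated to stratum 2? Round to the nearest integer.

Neyman allocation: n_h = n · N_h S_h / Σ N_i S_i, with n = 62.
  stratum 1: N_h·S_h = 5800·2.3 = 13340.00
  stratum 2: N_h·S_h = 1600·2.0 = 3200.00
Σ N_h S_h = 16540.00
n for stratum 2 = 62·3200.00/16540.00 = 11.995 → 12

12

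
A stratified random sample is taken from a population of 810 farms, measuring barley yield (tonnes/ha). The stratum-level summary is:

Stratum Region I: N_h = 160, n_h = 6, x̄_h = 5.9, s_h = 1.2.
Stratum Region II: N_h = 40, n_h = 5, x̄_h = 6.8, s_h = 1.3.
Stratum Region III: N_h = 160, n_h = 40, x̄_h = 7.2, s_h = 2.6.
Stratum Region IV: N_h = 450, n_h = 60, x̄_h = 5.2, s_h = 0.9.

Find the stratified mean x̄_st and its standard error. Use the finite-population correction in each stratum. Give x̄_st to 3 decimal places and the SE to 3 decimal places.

x̄_st ≈ 5.812, SE ≈ 0.135

x̄_st = Σ W_h x̄_h = (160·5.9 + 40·6.8 + 160·7.2 + 450·5.2)/810 = 5.81235
V̂(x̄_st) = Σ W_h² (1 − n_h/N_h) s_h²/n_h, with W_h = N_h/N and N = 810:
  stratum Region I: (160/810)²·(1 − 6/160)·1.2²/6 = 0.00901326
  stratum Region II: (40/810)²·(1 − 5/40)·1.3²/5 = 0.000721232
  stratum Region III: (160/810)²·(1 − 40/160)·2.6²/40 = 0.00494559
  stratum Region IV: (450/810)²·(1 − 60/450)·0.9²/60 = 0.00361111
V̂(x̄_st) = 0.0182912
SE(x̄_st) = √0.0182912 = 0.135245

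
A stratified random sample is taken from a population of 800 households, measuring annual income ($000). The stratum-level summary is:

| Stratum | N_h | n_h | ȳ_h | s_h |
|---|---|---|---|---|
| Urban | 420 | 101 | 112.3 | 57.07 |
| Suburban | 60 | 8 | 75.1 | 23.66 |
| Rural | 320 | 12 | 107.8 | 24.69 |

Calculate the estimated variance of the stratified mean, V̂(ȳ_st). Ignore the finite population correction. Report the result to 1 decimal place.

V̂(ȳ_st) = Σ W_h² s_h²/n_h, with W_h = N_h/N and N = 800:
  stratum Urban: (420/800)²·57.07²/101 = 8.88818
  stratum Suburban: (60/800)²·23.66²/8 = 0.393606
  stratum Rural: (320/800)²·24.69²/12 = 8.12795
V̂(ȳ_st) = 17.4097

V̂(ȳ_st) ≈ 17.4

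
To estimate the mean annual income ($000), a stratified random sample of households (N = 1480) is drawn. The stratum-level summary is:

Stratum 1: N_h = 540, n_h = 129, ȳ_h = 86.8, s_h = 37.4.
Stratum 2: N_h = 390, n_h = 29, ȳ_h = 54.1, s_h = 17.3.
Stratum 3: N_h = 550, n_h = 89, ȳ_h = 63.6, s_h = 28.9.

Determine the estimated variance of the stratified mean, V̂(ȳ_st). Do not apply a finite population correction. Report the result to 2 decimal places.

V̂(ȳ_st) ≈ 3.46

V̂(ȳ_st) = Σ W_h² s_h²/n_h, with W_h = N_h/N and N = 1480:
  stratum 1: (540/1480)²·37.4²/129 = 1.4435
  stratum 2: (390/1480)²·17.3²/29 = 0.716638
  stratum 3: (550/1480)²·28.9²/89 = 1.29601
V̂(ȳ_st) = 3.45615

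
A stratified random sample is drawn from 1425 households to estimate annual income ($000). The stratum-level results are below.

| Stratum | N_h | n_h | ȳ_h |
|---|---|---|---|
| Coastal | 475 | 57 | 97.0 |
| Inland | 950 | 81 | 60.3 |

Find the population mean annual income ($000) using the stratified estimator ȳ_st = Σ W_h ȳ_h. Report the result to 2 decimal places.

ȳ_st ≈ 72.53

N = Σ N_h = 1425. Stratum weights W_h = N_h/N.
ȳ_st = (475·97.0 + 950·60.3) / 1425 = 72.5333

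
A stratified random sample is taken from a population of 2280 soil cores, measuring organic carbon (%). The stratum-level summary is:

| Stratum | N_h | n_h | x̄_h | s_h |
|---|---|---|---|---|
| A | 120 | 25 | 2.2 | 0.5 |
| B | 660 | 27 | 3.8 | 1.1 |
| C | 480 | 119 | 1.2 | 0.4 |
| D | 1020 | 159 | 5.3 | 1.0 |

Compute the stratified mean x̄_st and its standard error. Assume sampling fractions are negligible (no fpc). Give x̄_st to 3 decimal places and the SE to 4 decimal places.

x̄_st ≈ 3.839, SE ≈ 0.0714

x̄_st = Σ W_h x̄_h = (120·2.2 + 660·3.8 + 480·1.2 + 1020·5.3)/2280 = 3.83947
V̂(x̄_st) = Σ W_h² s_h²/n_h, with W_h = N_h/N and N = 2280:
  stratum A: (120/2280)²·0.5²/25 = 2.77008e-05
  stratum B: (660/2280)²·1.1²/27 = 0.00375526
  stratum C: (480/2280)²·0.4²/119 = 5.95917e-05
  stratum D: (1020/2280)²·1.0²/159 = 0.00125873
V̂(x̄_st) = 0.00510128
SE(x̄_st) = √0.00510128 = 0.0714233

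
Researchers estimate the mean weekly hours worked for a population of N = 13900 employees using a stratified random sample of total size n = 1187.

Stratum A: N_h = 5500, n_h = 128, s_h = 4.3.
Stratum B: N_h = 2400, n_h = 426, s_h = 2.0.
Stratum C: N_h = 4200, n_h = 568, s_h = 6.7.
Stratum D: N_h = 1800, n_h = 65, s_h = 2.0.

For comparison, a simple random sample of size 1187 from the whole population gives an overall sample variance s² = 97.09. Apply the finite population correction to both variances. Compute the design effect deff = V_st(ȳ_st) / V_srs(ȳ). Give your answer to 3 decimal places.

V̂(ȳ_st) = Σ W_h² (1 − n_h/N_h) s_h²/n_h, with W_h = N_h/N and N = 13900:
  stratum A: (5500/13900)²·(1 − 128/5500)·4.3²/128 = 0.02209
  stratum B: (2400/13900)²·(1 − 426/2400)·2.0²/426 = 0.000230239
  stratum C: (4200/13900)²·(1 − 568/4200)·6.7²/568 = 0.00623974
  stratum D: (1800/13900)²·(1 − 65/1800)·2.0²/65 = 0.000994693
V_st = 0.0295547
V_srs = (1 − 1187/13900)·97.09/1187 = 0.0748095
deff = V_st / V_srs = 0.0295547/0.0748095 = 0.3951

deff ≈ 0.395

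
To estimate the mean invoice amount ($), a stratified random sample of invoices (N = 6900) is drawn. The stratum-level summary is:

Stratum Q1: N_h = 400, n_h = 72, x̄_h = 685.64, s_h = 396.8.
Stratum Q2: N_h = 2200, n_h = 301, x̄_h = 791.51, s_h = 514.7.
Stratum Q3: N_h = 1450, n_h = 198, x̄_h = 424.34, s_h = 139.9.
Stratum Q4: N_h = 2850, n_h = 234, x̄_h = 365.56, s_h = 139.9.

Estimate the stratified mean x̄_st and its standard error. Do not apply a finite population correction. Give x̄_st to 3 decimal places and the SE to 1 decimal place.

x̄_st ≈ 532.278, SE ≈ 10.7

x̄_st = Σ W_h x̄_h = (400·685.64 + 2200·791.51 + 1450·424.34 + 2850·365.56)/6900 = 532.27783
V̂(x̄_st) = Σ W_h² s_h²/n_h, with W_h = N_h/N and N = 6900:
  stratum Q1: (400/6900)²·396.8²/72 = 7.34907
  stratum Q2: (2200/6900)²·514.7²/301 = 89.4724
  stratum Q3: (1450/6900)²·139.9²/198 = 4.36524
  stratum Q4: (2850/6900)²·139.9²/234 = 14.2696
V̂(x̄_st) = 115.456
SE(x̄_st) = √115.456 = 10.7451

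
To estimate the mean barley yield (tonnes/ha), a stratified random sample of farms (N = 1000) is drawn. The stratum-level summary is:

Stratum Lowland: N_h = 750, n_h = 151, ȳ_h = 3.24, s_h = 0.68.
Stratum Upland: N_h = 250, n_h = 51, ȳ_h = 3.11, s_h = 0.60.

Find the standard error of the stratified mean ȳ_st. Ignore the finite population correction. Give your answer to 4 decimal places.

V̂(ȳ_st) = Σ W_h² s_h²/n_h, with W_h = N_h/N and N = 1000:
  stratum Lowland: (750/1000)²·0.68²/151 = 0.00172252
  stratum Upland: (250/1000)²·0.60²/51 = 0.000441176
V̂(ȳ_st) = 0.00216369
SE(ȳ_st) = √0.00216369 = 0.0465155

SE(ȳ_st) ≈ 0.0465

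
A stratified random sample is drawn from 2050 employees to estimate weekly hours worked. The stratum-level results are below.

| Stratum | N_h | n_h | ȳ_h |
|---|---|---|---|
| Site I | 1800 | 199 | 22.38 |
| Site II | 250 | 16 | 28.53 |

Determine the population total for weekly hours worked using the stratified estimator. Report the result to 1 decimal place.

τ̂_st = Σ N_h ȳ_h = 1800·22.38 + 250·28.53 = 47416.5

τ̂_st ≈ 47416.5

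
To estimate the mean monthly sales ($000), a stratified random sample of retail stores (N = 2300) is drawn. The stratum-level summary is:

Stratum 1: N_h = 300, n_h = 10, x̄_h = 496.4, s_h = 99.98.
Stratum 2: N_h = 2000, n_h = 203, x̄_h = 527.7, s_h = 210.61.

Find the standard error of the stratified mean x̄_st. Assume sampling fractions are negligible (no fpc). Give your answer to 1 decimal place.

SE(x̄_st) ≈ 13.5

V̂(x̄_st) = Σ W_h² s_h²/n_h, with W_h = N_h/N and N = 2300:
  stratum 1: (300/2300)²·99.98²/10 = 17.0064
  stratum 2: (2000/2300)²·210.61²/203 = 165.221
V̂(x̄_st) = 182.228
SE(x̄_st) = √182.228 = 13.4992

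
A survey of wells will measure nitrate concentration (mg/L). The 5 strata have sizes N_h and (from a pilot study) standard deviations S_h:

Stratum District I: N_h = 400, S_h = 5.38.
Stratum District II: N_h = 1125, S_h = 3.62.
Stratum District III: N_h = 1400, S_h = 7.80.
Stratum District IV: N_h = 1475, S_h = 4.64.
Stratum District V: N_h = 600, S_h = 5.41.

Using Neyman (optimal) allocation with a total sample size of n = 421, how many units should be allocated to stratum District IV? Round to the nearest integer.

Neyman allocation: n_h = n · N_h S_h / Σ N_i S_i, with n = 421.
  stratum District I: N_h·S_h = 400·5.38 = 2152.00
  stratum District II: N_h·S_h = 1125·3.62 = 4072.50
  stratum District III: N_h·S_h = 1400·7.80 = 10920.00
  stratum District IV: N_h·S_h = 1475·4.64 = 6844.00
  stratum District V: N_h·S_h = 600·5.41 = 3246.00
Σ N_h S_h = 27234.50
n for stratum District IV = 421·6844.00/27234.50 = 105.797 → 106

106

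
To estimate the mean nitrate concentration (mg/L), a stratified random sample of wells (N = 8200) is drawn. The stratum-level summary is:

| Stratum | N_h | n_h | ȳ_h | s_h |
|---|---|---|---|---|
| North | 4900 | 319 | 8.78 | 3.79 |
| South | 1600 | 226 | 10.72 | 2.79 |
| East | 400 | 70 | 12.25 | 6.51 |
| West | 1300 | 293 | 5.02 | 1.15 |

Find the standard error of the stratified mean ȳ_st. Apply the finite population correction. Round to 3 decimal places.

V̂(ȳ_st) = Σ W_h² (1 − n_h/N_h) s_h²/n_h, with W_h = N_h/N and N = 8200:
  stratum North: (4900/8200)²·(1 − 319/4900)·3.79²/319 = 0.015032
  stratum South: (1600/8200)²·(1 − 226/1600)·2.79²/226 = 0.00112611
  stratum East: (400/8200)²·(1 − 70/400)·6.51²/70 = 0.00118853
  stratum West: (1300/8200)²·(1 − 293/1300)·1.15²/293 = 8.78766e-05
V̂(ȳ_st) = 0.0174345
SE(ȳ_st) = √0.0174345 = 0.13204

SE(ȳ_st) ≈ 0.132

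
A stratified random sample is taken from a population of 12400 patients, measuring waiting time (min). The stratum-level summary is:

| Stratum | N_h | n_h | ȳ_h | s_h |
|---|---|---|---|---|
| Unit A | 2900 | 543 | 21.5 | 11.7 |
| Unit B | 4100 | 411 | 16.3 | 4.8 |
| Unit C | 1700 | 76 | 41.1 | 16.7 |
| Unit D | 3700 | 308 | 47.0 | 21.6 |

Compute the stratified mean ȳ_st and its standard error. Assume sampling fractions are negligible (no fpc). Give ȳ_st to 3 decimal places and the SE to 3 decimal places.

ȳ_st = Σ W_h ȳ_h = (2900·21.5 + 4100·16.3 + 1700·41.1 + 3700·47.0)/12400 = 30.07661
V̂(ȳ_st) = Σ W_h² s_h²/n_h, with W_h = N_h/N and N = 12400:
  stratum Unit A: (2900/12400)²·11.7²/543 = 0.0137887
  stratum Unit B: (4100/12400)²·4.8²/411 = 0.00612865
  stratum Unit C: (1700/12400)²·16.7²/76 = 0.0689722
  stratum Unit D: (3700/12400)²·21.6²/308 = 0.13487
V̂(ȳ_st) = 0.22376
SE(ȳ_st) = √0.22376 = 0.473033

ȳ_st ≈ 30.077, SE ≈ 0.473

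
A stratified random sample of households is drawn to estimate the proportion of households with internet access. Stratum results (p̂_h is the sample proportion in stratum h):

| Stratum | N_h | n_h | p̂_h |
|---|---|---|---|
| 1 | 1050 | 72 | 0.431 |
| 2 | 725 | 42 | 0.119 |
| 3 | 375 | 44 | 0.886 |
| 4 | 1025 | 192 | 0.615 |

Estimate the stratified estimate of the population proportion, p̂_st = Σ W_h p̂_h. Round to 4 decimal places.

p̂_st ≈ 0.4729

N = 3175; stratum weights W_h = N_h/N.
p̂_st = Σ W_h p̂_h = (1050·0.431 + 725·0.119 + 375·0.886 + 1025·0.615)/3175 = 0.47290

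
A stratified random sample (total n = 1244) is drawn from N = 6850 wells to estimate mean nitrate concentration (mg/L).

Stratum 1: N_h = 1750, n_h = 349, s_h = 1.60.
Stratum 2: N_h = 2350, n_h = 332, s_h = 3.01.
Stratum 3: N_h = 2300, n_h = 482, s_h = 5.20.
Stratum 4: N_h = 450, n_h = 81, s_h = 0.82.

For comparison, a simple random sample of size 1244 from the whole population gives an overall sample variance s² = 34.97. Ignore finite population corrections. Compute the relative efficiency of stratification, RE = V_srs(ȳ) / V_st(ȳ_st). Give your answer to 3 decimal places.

V̂(ȳ_st) = Σ W_h² s_h²/n_h, with W_h = N_h/N and N = 6850:
  stratum 1: (1750/6850)²·1.60²/349 = 0.000478751
  stratum 2: (2350/6850)²·3.01²/332 = 0.00321181
  stratum 3: (2300/6850)²·5.20²/482 = 0.00632462
  stratum 4: (450/6850)²·0.82²/81 = 3.5825e-05
V_st = 0.010051
V_srs = s²/n = 34.97/1244 = 0.0281109
Relative efficiency = V_srs / V_st = 0.0281109/0.010051 = 2.7968

RE ≈ 2.797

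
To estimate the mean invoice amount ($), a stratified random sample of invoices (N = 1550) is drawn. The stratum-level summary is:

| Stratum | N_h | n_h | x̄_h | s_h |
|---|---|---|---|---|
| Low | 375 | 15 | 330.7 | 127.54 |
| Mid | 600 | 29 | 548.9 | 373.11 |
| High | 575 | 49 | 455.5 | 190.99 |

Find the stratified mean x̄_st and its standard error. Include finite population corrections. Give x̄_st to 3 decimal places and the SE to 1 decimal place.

x̄_st = Σ W_h x̄_h = (375·330.7 + 600·548.9 + 575·455.5)/1550 = 461.46129
V̂(x̄_st) = Σ W_h² (1 − n_h/N_h) s_h²/n_h, with W_h = N_h/N and N = 1550:
  stratum Low: (375/1550)²·(1 − 15/375)·127.54²/15 = 60.9357
  stratum Mid: (600/1550)²·(1 − 29/600)·373.11²/29 = 684.541
  stratum High: (575/1550)²·(1 − 49/575)·190.99²/49 = 93.7164
V̂(x̄_st) = 839.194
SE(x̄_st) = √839.194 = 28.9688

x̄_st ≈ 461.461, SE ≈ 29.0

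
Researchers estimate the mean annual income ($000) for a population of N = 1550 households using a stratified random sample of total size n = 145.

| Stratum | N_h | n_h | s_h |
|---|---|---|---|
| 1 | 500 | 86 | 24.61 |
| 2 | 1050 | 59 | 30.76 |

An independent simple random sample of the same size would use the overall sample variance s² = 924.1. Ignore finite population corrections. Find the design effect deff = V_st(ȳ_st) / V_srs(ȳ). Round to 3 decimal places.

V̂(ȳ_st) = Σ W_h² s_h²/n_h, with W_h = N_h/N and N = 1550:
  stratum 1: (500/1550)²·24.61²/86 = 0.732827
  stratum 2: (1050/1550)²·30.76²/59 = 7.35929
V_st = 8.09212
V_srs = s²/n = 924.1/145 = 6.3731
deff = V_st / V_srs = 8.09212/6.3731 = 1.2697

deff ≈ 1.270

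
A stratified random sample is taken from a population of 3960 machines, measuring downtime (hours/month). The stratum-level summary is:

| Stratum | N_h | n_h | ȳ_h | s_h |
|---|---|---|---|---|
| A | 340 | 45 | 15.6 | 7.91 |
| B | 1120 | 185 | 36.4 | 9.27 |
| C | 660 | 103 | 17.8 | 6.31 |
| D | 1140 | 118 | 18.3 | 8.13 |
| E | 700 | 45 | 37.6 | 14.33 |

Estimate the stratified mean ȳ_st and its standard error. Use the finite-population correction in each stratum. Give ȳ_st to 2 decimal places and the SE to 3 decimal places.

ȳ_st ≈ 26.52, SE ≈ 0.473

ȳ_st = Σ W_h ȳ_h = (340·15.6 + 1120·36.4 + 660·17.8 + 1140·18.3 + 700·37.6)/3960 = 26.51566
V̂(ȳ_st) = Σ W_h² (1 − n_h/N_h) s_h²/n_h, with W_h = N_h/N and N = 3960:
  stratum A: (340/3960)²·(1 − 45/340)·7.91²/45 = 0.00889306
  stratum B: (1120/3960)²·(1 − 185/1120)·9.27²/185 = 0.0310189
  stratum C: (660/3960)²·(1 − 103/660)·6.31²/103 = 0.00906213
  stratum D: (1140/3960)²·(1 − 118/1140)·8.13²/118 = 0.0416164
  stratum E: (700/3960)²·(1 − 45/700)·14.33²/45 = 0.133422
V̂(ȳ_st) = 0.224013
SE(ȳ_st) = √0.224013 = 0.4733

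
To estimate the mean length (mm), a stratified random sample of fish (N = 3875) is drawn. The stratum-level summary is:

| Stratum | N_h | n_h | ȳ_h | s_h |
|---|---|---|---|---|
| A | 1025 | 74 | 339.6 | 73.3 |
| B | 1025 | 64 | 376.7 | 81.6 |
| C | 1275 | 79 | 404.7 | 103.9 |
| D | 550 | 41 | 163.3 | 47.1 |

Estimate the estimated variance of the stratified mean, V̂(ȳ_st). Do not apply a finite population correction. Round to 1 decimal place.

V̂(ȳ_st) = Σ W_h² s_h²/n_h, with W_h = N_h/N and N = 3875:
  stratum A: (1025/3875)²·73.3²/74 = 5.0802
  stratum B: (1025/3875)²·81.6²/64 = 7.27955
  stratum C: (1275/3875)²·103.9²/79 = 14.7938
  stratum D: (550/3875)²·47.1²/41 = 1.09003
V̂(ȳ_st) = 28.2436

V̂(ȳ_st) ≈ 28.2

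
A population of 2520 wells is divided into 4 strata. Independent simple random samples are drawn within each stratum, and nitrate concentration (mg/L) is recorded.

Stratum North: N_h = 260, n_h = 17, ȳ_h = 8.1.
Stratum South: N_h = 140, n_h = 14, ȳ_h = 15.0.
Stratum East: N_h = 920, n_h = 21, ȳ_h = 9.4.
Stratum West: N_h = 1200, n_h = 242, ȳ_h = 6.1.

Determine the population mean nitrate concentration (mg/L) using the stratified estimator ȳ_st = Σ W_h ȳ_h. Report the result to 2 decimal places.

N = Σ N_h = 2520. Stratum weights W_h = N_h/N.
ȳ_st = (260·8.1 + 140·15.0 + 920·9.4 + 1200·6.1) / 2520 = 8.0056

ȳ_st ≈ 8.01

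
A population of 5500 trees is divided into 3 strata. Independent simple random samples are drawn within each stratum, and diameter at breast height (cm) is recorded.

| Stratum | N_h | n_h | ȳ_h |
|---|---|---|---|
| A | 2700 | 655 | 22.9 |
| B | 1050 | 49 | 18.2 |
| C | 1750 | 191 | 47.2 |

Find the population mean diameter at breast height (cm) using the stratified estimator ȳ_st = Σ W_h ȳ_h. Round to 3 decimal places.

N = Σ N_h = 5500. Stratum weights W_h = N_h/N.
ȳ_st = (2700·22.9 + 1050·18.2 + 1750·47.2) / 5500 = 29.73455

ȳ_st ≈ 29.735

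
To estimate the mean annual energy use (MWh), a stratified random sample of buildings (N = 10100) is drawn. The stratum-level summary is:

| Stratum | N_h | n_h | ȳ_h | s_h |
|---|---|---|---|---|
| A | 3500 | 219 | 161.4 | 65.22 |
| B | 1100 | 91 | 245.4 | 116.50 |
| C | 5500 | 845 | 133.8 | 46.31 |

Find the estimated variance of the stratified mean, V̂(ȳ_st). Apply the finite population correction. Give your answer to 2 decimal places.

V̂(ȳ_st) ≈ 4.45

V̂(ȳ_st) = Σ W_h² (1 − n_h/N_h) s_h²/n_h, with W_h = N_h/N and N = 10100:
  stratum A: (3500/10100)²·(1 − 219/3500)·65.22²/219 = 2.1865
  stratum B: (1100/10100)²·(1 − 91/1100)·116.50²/91 = 1.62275
  stratum C: (5500/10100)²·(1 − 845/5500)·46.31²/845 = 0.63699
V̂(ȳ_st) = 4.44624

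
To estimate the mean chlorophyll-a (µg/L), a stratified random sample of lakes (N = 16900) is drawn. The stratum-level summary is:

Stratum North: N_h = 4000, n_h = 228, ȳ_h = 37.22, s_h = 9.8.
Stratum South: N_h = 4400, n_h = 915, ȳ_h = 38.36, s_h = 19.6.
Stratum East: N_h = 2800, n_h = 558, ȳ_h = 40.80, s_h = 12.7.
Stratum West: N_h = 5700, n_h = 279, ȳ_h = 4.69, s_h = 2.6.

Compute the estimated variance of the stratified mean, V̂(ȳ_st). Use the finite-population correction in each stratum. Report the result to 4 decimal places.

V̂(ȳ_st) ≈ 0.0538

V̂(ȳ_st) = Σ W_h² (1 − n_h/N_h) s_h²/n_h, with W_h = N_h/N and N = 16900:
  stratum North: (4000/16900)²·(1 − 228/4000)·9.8²/228 = 0.0222523
  stratum South: (4400/16900)²·(1 − 915/4400)·19.6²/915 = 0.022541
  stratum East: (2800/16900)²·(1 − 558/2800)·12.7²/558 = 0.00635321
  stratum West: (5700/16900)²·(1 − 279/5700)·2.6²/279 = 0.00262134
V̂(ȳ_st) = 0.0537679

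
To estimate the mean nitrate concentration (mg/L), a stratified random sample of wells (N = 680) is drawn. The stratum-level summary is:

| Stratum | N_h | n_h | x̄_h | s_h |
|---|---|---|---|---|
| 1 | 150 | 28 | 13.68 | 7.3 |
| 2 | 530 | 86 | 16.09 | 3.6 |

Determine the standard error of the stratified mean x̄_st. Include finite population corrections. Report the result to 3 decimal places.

V̂(x̄_st) = Σ W_h² (1 − n_h/N_h) s_h²/n_h, with W_h = N_h/N and N = 680:
  stratum 1: (150/680)²·(1 − 28/150)·7.3²/28 = 0.0753218
  stratum 2: (530/680)²·(1 − 86/530)·3.6²/86 = 0.0766916
V̂(x̄_st) = 0.152013
SE(x̄_st) = √0.152013 = 0.389889

SE(x̄_st) ≈ 0.390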